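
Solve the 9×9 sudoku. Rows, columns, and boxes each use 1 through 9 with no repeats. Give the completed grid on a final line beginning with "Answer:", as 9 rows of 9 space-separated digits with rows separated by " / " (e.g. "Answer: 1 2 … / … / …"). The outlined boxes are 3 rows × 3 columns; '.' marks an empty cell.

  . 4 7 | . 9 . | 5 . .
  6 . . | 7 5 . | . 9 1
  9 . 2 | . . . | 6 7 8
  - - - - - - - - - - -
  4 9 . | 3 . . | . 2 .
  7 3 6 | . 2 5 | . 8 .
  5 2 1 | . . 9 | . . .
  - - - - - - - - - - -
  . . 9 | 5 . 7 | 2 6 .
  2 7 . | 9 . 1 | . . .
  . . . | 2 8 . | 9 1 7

Step 1. [r1c8∈{3}] only 3 remains possible at r1c8 ⇒ r1c8=3.
Step 2. [r6c8∈{4}] nothing but 4 survives at r6c8, so r6c8=4.
Step 3. [r8c5∈{3,4,6}] r8c5 is the only open cell in row 8 admitting 6, so r8c5=6.
Step 4. [r2c6∈{2,3,4,8}] row 2 places 2 nowhere but r2c6. So r2c6=2.
Step 5. [r9c1∈{3}] nothing but 3 survives at r9c1. So r9c1=3.
Step 6. [r4c3∈{8}] nothing but 8 survives at r4c3, so r4c3=8.
Step 7. [r9c6∈{4}] only 4 remains possible at r9c6, so r9c6=4.
Step 8. [r3c5∈{1,3,4}] col 5 places 4 nowhere but r3c5. So r3c5=4.
Step 9. [r8c3∈{4,5}] col 3 places 4 nowhere but r8c3, so r8c3=4.
Step 10. [r1c6∈{6,8}] across col 6, 8 lands solely at r1c6, so r1c6=8.
Step 11. [r4c5∈{1,7}] col 5 places 1 nowhere but r4c5. So r4c5=1.
Step 12. [r1c1∈{1}] r1c1's peers cover all but 1, so r1c1=1.
Step 13. [r4c6∈{6}] only 6 remains possible at r4c6, so r4c6=6.
Step 14. [r9c2∈{5,6}] across row 9, 6 lands solely at r9c2. So r9c2=6.
Step 15. [r8c8∈{5}] r8c8 has the single candidate 5. So r8c8=5.
Step 16. [r8c9∈{3}] nothing but 3 survives at r8c9, so r8c9=3.
Step 17. [r6c5∈{7}] r6c5's peers cover all but 7. So r6c5=7.
Step 18. [r7c2∈{1,8}] across row 7, 1 lands solely at r7c2, so r7c2=1.
Step 19. [r1c9∈{2}] r1c9's peers cover all but 2 ⇒ r1c9=2.
Step 20. [r2c3∈{3}] r2c3 is down to just 3. So r2c3=3.
Step 21. [r5c4∈{4}] r5c4's peers cover all but 4, so r5c4=4.
Step 22. [r4c9∈{5}] r4c9 is down to just 5, so r4c9=5.
Step 23. [r7c9∈{4}] r7c9 has the single candidate 4 ⇒ r7c9=4.
Step 24. [r5c9∈{9}] r5c9 has the single candidate 9 ⇒ r5c9=9.
Step 25. [r1c4∈{6}] r1c4 is down to just 6, so r1c4=6.
Step 26. [r7c5∈{3}] r7c5 has the single candidate 3, so r7c5=3.
Step 27. [r8c7∈{8}] r8c7 is down to just 8. So r8c7=8.
Step 28. [r3c6∈{3}] r3c6 has the single candidate 3 ⇒ r3c6=3.
Step 29. [r3c4∈{1}] r3c4 has the single candidate 1 ⇒ r3c4=1.
Step 30. [r3c2∈{5}] nothing but 5 survives at r3c2, so r3c2=5.
Step 31. [r4c7∈{7}] nothing but 7 survives at r4c7. So r4c7=7.
Step 32. [r6c7∈{3}] only 3 remains possible at r6c7, so r6c7=3.
Step 33. [r2c2∈{8}] r2c2 is down to just 8. So r2c2=8.
Step 34. [r7c1∈{8}] nothing but 8 survives at r7c1. So r7c1=8.
Step 35. [r6c9∈{6}] r6c9's peers cover all but 6 ⇒ r6c9=6.
Step 36. [r5c7∈{1}] nothing but 1 survives at r5c7, so r5c7=1.
Step 37. [r6c4∈{8}] r6c4 has the single candidate 8, so r6c4=8.
Step 38. [r9c3∈{5}] r9c3's peers cover all but 5, so r9c3=5.
Step 39. [r2c7∈{4}] nothing but 4 survives at r2c7. So r2c7=4.

Answer: 1 4 7 6 9 8 5 3 2 / 6 8 3 7 5 2 4 9 1 / 9 5 2 1 4 3 6 7 8 / 4 9 8 3 1 6 7 2 5 / 7 3 6 4 2 5 1 8 9 / 5 2 1 8 7 9 3 4 6 / 8 1 9 5 3 7 2 6 4 / 2 7 4 9 6 1 8 5 3 / 3 6 5 2 8 4 9 1 7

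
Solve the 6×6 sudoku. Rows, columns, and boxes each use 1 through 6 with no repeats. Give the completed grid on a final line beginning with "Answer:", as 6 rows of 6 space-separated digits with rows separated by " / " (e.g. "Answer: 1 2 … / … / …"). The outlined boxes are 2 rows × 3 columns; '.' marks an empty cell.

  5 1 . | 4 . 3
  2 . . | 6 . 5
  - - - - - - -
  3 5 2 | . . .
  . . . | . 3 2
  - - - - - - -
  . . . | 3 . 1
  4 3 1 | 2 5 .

Step 1. [r5c1∈{6}] only 6 remains possible at r5c1. So r5c1=6.
Step 2. [r3c5∈{1,4,6}] r3c5 is the only open cell in col 5 admitting 6 ⇒ r3c5=6.
Step 3. [r4c2∈{4,6}] col 2 places 6 nowhere but r4c2 ⇒ r4c2=6.
Step 4. [r2c3∈{3,4}] row 2 places 3 nowhere but r2c3. So r2c3=3.
Step 5. [r3c4∈{1}] r3c4 is down to just 1 ⇒ r3c4=1.
Step 6. [r4c4∈{5}] r4c4's peers cover all but 5 ⇒ r4c4=5.
Step 7. [r2c2∈{4}] only 4 remains possible at r2c2 ⇒ r2c2=4.
Step 8. [r2c5∈{1}] only 1 remains possible at r2c5 ⇒ r2c5=1.
Step 9. [r6c6∈{6}] r6c6 is down to just 6, so r6c6=6.
Step 10. [r3c6∈{4}] r3c6 is down to just 4, so r3c6=4.
Step 11. [r4c3∈{4}] only 4 remains possible at r4c3. So r4c3=4.
Step 12. [r5c2∈{2}] r5c2's peers cover all but 2. So r5c2=2.
Step 13. [r4c1∈{1}] only 1 remains possible at r4c1, so r4c1=1.
Step 14. [r1c3∈{6}] r1c3's peers cover all but 6 ⇒ r1c3=6.
Step 15. [r1c5∈{2}] r1c5 is down to just 2, so r1c5=2.
Step 16. [r5c5∈{4}] only 4 remains possible at r5c5, so r5c5=4.
Step 17. [r5c3∈{5}] r5c3 has the single candidate 5, so r5c3=5.

Answer: 5 1 6 4 2 3 / 2 4 3 6 1 5 / 3 5 2 1 6 4 / 1 6 4 5 3 2 / 6 2 5 3 4 1 / 4 3 1 2 5 6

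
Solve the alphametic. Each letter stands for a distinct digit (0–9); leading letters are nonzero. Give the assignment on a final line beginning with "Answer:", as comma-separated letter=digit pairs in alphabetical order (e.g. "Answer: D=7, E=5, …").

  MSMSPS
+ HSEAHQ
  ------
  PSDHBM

Step 1. [col 1: S + Q ≡ M (mod 10)] Q=4 is one option consistent with column 1 (S + Q ≡ M (mod 10), carry-in 0) — take it ⇒ Q=4.
Step 2. [col 1: S + Q ≡ M (mod 10)] S=9 is one option consistent with column 1 (S + Q ≡ M (mod 10), carry-in 0) — take it, so S=9.
Step 3. [col 1: S + Q ≡ M (mod 10)] column 1: given S=9, Q=4, carry-in 0, and digits 4,9 already taken and all letters distinct, S+Q≡M (mod 10) forces M=3 ⇒ M=3.
Step 4. [col 2: P + H ≡ B (mod 10)] no forcing yet in column 2 (carry-in 1); H=1 is free and consistent — try it. So H=1.
Step 5. [col 2: P + H ≡ B (mod 10)] B=7 is one option consistent with column 2 (P + H ≡ B (mod 10), carry-in 1) — take it. So B=7.
Step 6. [col 2: P + H ≡ B (mod 10)] column 2 reads P+H+carry(1)=B with H=1, B=7; with digits 1,3,4,7,9 already taken and all letters distinct, the only value for P is 5, so P=5.
Step 7. [col 3: S + A ≡ H (mod 10)] column 3: given S=9, H=1, carry-in 0, and digits 1,3,4,5,7,9 already taken and all letters distinct, S+A≡H (mod 10) forces A=2. So A=2.
Step 8. [col 4: M + E ≡ D (mod 10)] column 4: given M=3, carry-in 1, and digits 1,2,3,4,5,7,9 already taken and all letters distinct, M+E≡D (mod 10) forces D=0. So D=0.
Step 9. [col 4: M + E ≡ D (mod 10)] in column 4 we have M+E≡D with carry-in 1; given M=3, D=0 and digits 0,1,2,3,4,5,7,9 already taken and all letters distinct, that pins E to 6, so E=6.

Answer: A=2, B=7, D=0, E=6, H=1, M=3, P=5, Q=4, S=9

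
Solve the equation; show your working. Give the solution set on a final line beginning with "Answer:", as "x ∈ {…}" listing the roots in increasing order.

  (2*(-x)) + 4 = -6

Step 1. [(2*(-x)) + 4 = -6] common factor 2 (LHS and -6) — divide through ⇒ factor: (-x) + 2 = -3.
Step 2. [(-x) + 2 = -3] peel the +2: subtract 2 from each side, so sub: -x = -5.
Step 3. [-x = -5] LHS negated; negate both sides ⇒ neg: x = 5.

Answer: x ∈ {5}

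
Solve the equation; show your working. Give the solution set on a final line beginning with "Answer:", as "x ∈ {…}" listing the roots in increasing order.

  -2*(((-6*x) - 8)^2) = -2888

Step 1. [-2*(((-6*x) - 8)^2) = -2888] -2 out front; divide by -2. So div: ((-6*x) - 8)^2 = 1444.
Step 2. [((-6*x) - 8)^2 = 1444] LHS squared, RHS 1444 ≥ 0: apply √ (±). So sqrt: (-6*x) - 8 = 38 or -38.
Step 3. [(-6*x) - 8 = 38 or -38] 8 comes off first (add 8) ⇒ sub: -6*x = 46 or -30.
Step 4. [-6*x = 46 or -30] leading coefficient -6: divide by -6, so div: x = -23/3 or 5.

Answer: x ∈ {-23/3, 5}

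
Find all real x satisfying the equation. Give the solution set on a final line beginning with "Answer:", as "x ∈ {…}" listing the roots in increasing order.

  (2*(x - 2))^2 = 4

Step 1. [(2*(x - 2))^2 = 4] LHS squared, RHS 4 ≥ 0: apply √ (±). So sqrt: 2*(x - 2) = 2 or -2.
Step 2. [2*(x - 2) = 2 or -2] leading coefficient 2: divide by 2 ⇒ div: x - 2 = 1 or -1.
Step 3. [x - 2 = 1 or -1] peel the -2: add 2 from each side, so sub: x = 3 or 1.

Answer: x ∈ {1, 3}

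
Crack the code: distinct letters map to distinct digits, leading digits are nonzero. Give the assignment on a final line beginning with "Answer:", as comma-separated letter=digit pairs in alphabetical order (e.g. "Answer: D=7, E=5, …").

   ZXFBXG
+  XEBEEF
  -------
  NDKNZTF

Step 1. [col 1: G + F ≡ F (mod 10)] in column 1 we have G+F≡F with carry-in 0; given nothing yet and all letters distinct, none taken yet, that pins G to 0 ⇒ G=0.
Step 2. [N] the sum has 7 digits but both addends have 6; that extra leading digit N is the final carry, namely 1, so N=1.
Step 3. [col 1: G + F ≡ F (mod 10)] no forcing yet in column 1 (carry-in 0); F=6 is free and consistent — try it ⇒ F=6.
Step 4. [col 2: X + E ≡ T (mod 10)] several values work for X in column 2 (X + E ≡ T (mod 10), carry-in 0); try X=3. So X=3.
Step 5. [col 2: X + E ≡ T (mod 10)] T=7 is one option consistent with column 2 (X + E ≡ T (mod 10), carry-in 0) — take it. So T=7.
Step 6. [col 2: X + E ≡ T (mod 10)] in column 2 we have X+E≡T with carry-in 0; given X=3, T=7 and digits 0,1,3,6,7 already taken and all letters distinct, that pins E to 4. So E=4.
Step 7. [col 3: B + E ≡ Z (mod 10)] column 3 (B + E ≡ Z (mod 10), carry-in 0) doesn't pin Z yet; pick Z=9 and continue. So Z=9.
Step 8. [col 3: B + E ≡ Z (mod 10)] in column 3 we have B+E≡Z with carry-in 0; given E=4, Z=9 and digits 0,1,3,4,6,7,9 already taken and all letters distinct, that pins B to 5 ⇒ B=5.
Step 9. [col 5: X + E ≡ K (mod 10)] column 5 reads X+E+carry(1)=K with X=3, E=4; with digits 0,1,3,4,5,6,7,9 already taken and all letters distinct, the only value for K is 8, so K=8.
Step 10. [col 6: Z + X ≡ D (mod 10)] from column 6 (Z=9, X=3, carry-in 0, digits 0,1,3,4,5,6,7,8,9 already taken and all letters distinct): D must equal 2. So D=2.

Answer: B=5, D=2, E=4, F=6, G=0, K=8, N=1, T=7, X=3, Z=9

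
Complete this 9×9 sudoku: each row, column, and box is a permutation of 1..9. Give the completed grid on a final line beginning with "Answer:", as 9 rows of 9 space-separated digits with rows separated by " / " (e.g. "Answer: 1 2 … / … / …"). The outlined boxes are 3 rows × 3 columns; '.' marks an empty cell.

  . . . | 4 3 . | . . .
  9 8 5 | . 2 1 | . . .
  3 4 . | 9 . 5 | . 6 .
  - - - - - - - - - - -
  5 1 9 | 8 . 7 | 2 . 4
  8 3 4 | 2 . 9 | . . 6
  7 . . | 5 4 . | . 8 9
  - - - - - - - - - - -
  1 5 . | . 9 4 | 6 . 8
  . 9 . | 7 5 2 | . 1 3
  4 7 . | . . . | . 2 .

Step 1. [r2c9∈{7}] r2c9 is down to just 7, so r2c9=7.
Step 2. [r1c1∈{2,6}] r1c1 is the only open cell in col 1 admitting 2 ⇒ r1c1=2.
Step 3. [r6c7∈{1,3}] across row 6, 1 lands solely at r6c7 ⇒ r6c7=1.
Step 4. [r1c2∈{6}] only 6 remains possible at r1c2. So r1c2=6.
Step 5. [r6c3∈{2,6}] 6 has one home in box 4: r6c3. So r6c3=6.
Step 6. [r9c6∈{3,6,8}] across col 6, 6 lands solely at r9c6, so r9c6=6.
Step 7. [r9c5∈{1,8}] across box 8, 8 lands solely at r9c5, so r9c5=8.
Step 8. [r7c4∈{3}] only 3 remains possible at r7c4. So r7c4=3.
Step 9. [r9c7∈{5,9}] 9 has one home in row 9: r9c7. So r9c7=9.
Step 10. [r5c7∈{5,7}] 7 has one home in col 7: r5c7, so r5c7=7.
Step 11. [r1c7∈{5,8}] 5 has one home in col 7: r1c7. So r1c7=5.
Step 12. [r2c8∈{3,4}] 4 has one home in col 8: r2c8 ⇒ r2c8=4.
Step 13. [r1c9∈{1}] r1c9 has the single candidate 1. So r1c9=1.
Step 14. [r1c3∈{7}] only 7 remains possible at r1c3, so r1c3=7.
Step 15. [r7c3∈{2}] nothing but 2 survives at r7c3 ⇒ r7c3=2.
Step 16. [r3c7∈{8}] only 8 remains possible at r3c7. So r3c7=8.
Step 17. [r8c1∈{6}] r8c1 has the single candidate 6 ⇒ r8c1=6.
Step 18. [r4c5∈{6}] r4c5 has the single candidate 6, so r4c5=6.
Step 19. [r7c8∈{7}] r7c8 is down to just 7. So r7c8=7.
Step 20. [r5c5∈{1}] nothing but 1 survives at r5c5, so r5c5=1.
Step 21. [r1c8∈{9}] r1c8's peers cover all but 9 ⇒ r1c8=9.
Step 22. [r9c4∈{1}] only 1 remains possible at r9c4 ⇒ r9c4=1.
Step 23. [r3c3∈{1}] r3c3 is down to just 1 ⇒ r3c3=1.
Step 24. [r9c9∈{5}] only 5 remains possible at r9c9 ⇒ r9c9=5.
Step 25. [r6c6∈{3}] r6c6 has the single candidate 3, so r6c6=3.
Step 26. [r6c2∈{2}] r6c2's peers cover all but 2, so r6c2=2.
Step 27. [r1c6∈{8}] only 8 remains possible at r1c6, so r1c6=8.
Step 28. [r2c7∈{3}] r2c7's peers cover all but 3, so r2c7=3.
Step 29. [r2c4∈{6}] r2c4's peers cover all but 6. So r2c4=6.
Step 30. [r3c5∈{7}] r3c5's peers cover all but 7. So r3c5=7.
Step 31. [r8c7∈{4}] nothing but 4 survives at r8c7 ⇒ r8c7=4.
Step 32. [r4c8∈{3}] only 3 remains possible at r4c8. So r4c8=3.
Step 33. [r8c3∈{8}] r8c3's peers cover all but 8, so r8c3=8.
Step 34. [r9c3∈{3}] r9c3 is down to just 3, so r9c3=3.
Step 35. [r3c9∈{2}] r3c9 is down to just 2, so r3c9=2.
Step 36. [r5c8∈{5}] only 5 remains possible at r5c8, so r5c8=5.

Answer: 2 6 7 4 3 8 5 9 1 / 9 8 5 6 2 1 3 4 7 / 3 4 1 9 7 5 8 6 2 / 5 1 9 8 6 7 2 3 4 / 8 3 4 2 1 9 7 5 6 / 7 2 6 5 4 3 1 8 9 / 1 5 2 3 9 4 6 7 8 / 6 9 8 7 5 2 4 1 3 / 4 7 3 1 8 6 9 2 5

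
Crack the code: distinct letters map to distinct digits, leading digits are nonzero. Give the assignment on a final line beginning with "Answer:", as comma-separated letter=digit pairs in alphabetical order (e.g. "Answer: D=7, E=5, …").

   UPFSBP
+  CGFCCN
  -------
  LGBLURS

Step 1. [col 1: P + N ≡ S (mod 10)] column 1 (P + N ≡ S (mod 10), carry-in 0) doesn't pin S yet; pick S=6 and continue ⇒ S=6.
Step 2. [col 1: P + N ≡ S (mod 10)] several values work for P in column 1 (P + N ≡ S (mod 10), carry-in 0); try P=9. So P=9.
Step 3. [L] the sum has 7 digits but both addends have 6; that extra leading digit L is the final carry, namely 1, so L=1.
Step 4. [col 1: P + N ≡ S (mod 10)] column 1 reads P+N+carry(0)=S with P=9, S=6; with digits 1,6,9 already taken and all letters distinct, the only value for N is 7 ⇒ N=7.
Step 5. [col 2: B + C ≡ R (mod 10)] column 2 (B + C ≡ R (mod 10), carry-in 1) doesn't pin C yet; pick C=8 and continue ⇒ C=8.
Step 6. [col 2: B + C ≡ R (mod 10)] no forcing yet in column 2 (carry-in 1); R=2 is free and consistent — try it ⇒ R=2.
Step 7. [col 2: B + C ≡ R (mod 10)] column 2 reads B+C+carry(1)=R with C=8, R=2; with digits 1,2,6,7,8,9 already taken and all letters distinct, the only value for B is 3, so B=3.
Step 8. [col 3: S + C ≡ U (mod 10)] column 3: given S=6, C=8, carry-in 1, and digits 1,2,3,6,7,8,9 already taken and all letters distinct, S+C≡U (mod 10) forces U=5 ⇒ U=5.
Step 9. [col 4: F + F ≡ L (mod 10)] in column 4 we have F+F≡L with carry-in 1; given L=1 and digits 1,2,3,5,6,7,8,9 already taken and all letters distinct, that pins F to 0, so F=0.
Step 10. [col 5: P + G ≡ B (mod 10)] column 5 reads P+G+carry(0)=B with P=9, B=3; with digits 0,1,2,3,5,6,7,8,9 already taken and all letters distinct, the only value for G is 4, so G=4.

Answer: B=3, C=8, F=0, G=4, L=1, N=7, P=9, R=2, S=6, U=5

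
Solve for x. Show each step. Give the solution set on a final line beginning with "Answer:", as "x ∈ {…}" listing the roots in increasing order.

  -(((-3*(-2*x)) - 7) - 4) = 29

Step 1. [-(((-3*(-2*x)) - 7) - 4) = 29] flip signs both sides. So neg: ((-3*(-2*x)) - 7) - 4 = -29.
Step 2. [((-3*(-2*x)) - 7) - 4 = -29] peel the -4: add 4 from each side ⇒ sub: (-3*(-2*x)) - 7 = -25.
Step 3. [(-3*(-2*x)) - 7 = -25] peel the -7: add 7 from each side. So sub: -3*(-2*x) = -18.
Step 4. [-3*(-2*x) = -18] -3 out front; divide by -3 ⇒ div: -2*x = 6.
Step 5. [-2*x = 6] -2·(inner) — divide through by -2, so div: x = -3.

Answer: x ∈ {-3}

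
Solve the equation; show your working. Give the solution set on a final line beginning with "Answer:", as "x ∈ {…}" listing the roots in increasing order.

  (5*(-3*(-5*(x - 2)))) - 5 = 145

Step 1. [(5*(-3*(-5*(x - 2)))) - 5 = 145] add 5: x sits inside (… - 5), so sub: 5*(-3*(-5*(x - 2))) = 150.
Step 2. [5*(-3*(-5*(x - 2))) = 150] leading coefficient 5: divide by 5. So div: -3*(-5*(x - 2)) = 30.
Step 3. [-3*(-5*(x - 2)) = 30] LHS = -3·(…); ÷-3 both sides, so div: -5*(x - 2) = -10.
Step 4. [-5*(x - 2) = -10] leading coefficient -5: divide by -5 ⇒ div: x - 2 = 2.
Step 5. [x - 2 = 2] -2 is outermost — add 2 both sides ⇒ sub: x = 4.

Answer: x ∈ {4}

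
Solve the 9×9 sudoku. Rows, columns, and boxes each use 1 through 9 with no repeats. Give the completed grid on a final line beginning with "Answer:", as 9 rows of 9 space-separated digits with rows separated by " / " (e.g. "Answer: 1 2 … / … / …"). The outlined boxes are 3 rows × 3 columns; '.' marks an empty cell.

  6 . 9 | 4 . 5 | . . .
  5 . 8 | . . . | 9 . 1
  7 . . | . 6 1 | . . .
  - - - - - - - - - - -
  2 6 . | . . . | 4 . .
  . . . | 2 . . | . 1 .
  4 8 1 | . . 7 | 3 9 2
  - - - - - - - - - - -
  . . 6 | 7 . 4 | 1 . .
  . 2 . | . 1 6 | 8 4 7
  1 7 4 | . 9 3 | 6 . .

Step 1. [r9c9∈{5}] nothing but 5 survives at r9c9. So r9c9=5.
Step 2. [r4c9∈{8}] r4c9 has the single candidate 8 ⇒ r4c9=8.
Step 3. [r1c9∈{3}] r1c9 is down to just 3. So r1c9=3.
Step 4. [r6c5∈{5}] only 5 remains possible at r6c5 ⇒ r6c5=5.
Step 5. [r4c5∈{3}] r4c5's peers cover all but 3, so r4c5=3.
Step 6. [r9c8∈{2}] r9c8 has the single candidate 2 ⇒ r9c8=2.
Step 7. [r7c2∈{3,5,9}] 5 has one home in row 7: r7c2. So r7c2=5.
Step 8. [r8c3∈{3}] r8c3 is down to just 3. So r8c3=3.
Step 9. [r7c5∈{2,8}] r7c5 is the only open cell in row 7 admitting 2 ⇒ r7c5=2.
Step 10. [r3c4∈{3,8,9}] 9 has one home in row 3: r3c4, so r3c4=9.
Step 11. [r5c2∈{3,9}] in col 2, 9 fits only at r5c2, so r5c2=9.
Step 12. [r1c5∈{7,8}] r1c5 is the only open cell in box 2 admitting 8 ⇒ r1c5=8.
Step 13. [r1c8∈{7}] r1c8's peers cover all but 7. So r1c8=7.
Step 14. [r4c8∈{5}] nothing but 5 survives at r4c8 ⇒ r4c8=5.
Step 15. [r3c2∈{3,4}] in row 3, 3 fits only at r3c2, so r3c2=3.
Step 16. [r8c1∈{9}] only 9 remains possible at r8c1 ⇒ r8c1=9.
Step 17. [r3c3∈{2}] r3c3's peers cover all but 2. So r3c3=2.
Step 18. [r4c3∈{7}] r4c3 has the single candidate 7. So r4c3=7.
Step 19. [r5c9∈{6}] only 6 remains possible at r5c9 ⇒ r5c9=6.
Step 20. [r4c4∈{1}] r4c4 is down to just 1. So r4c4=1.
Step 21. [r2c2∈{4}] r2c2 has the single candidate 4. So r2c2=4.
Step 22. [r5c6∈{8}] r5c6 is down to just 8, so r5c6=8.
Step 23. [r5c3∈{5}] r5c3 is down to just 5 ⇒ r5c3=5.
Step 24. [r3c7∈{5}] r3c7 has the single candidate 5 ⇒ r3c7=5.
Step 25. [r2c8∈{6}] r2c8 is down to just 6 ⇒ r2c8=6.
Step 26. [r8c4∈{5}] r8c4 is down to just 5 ⇒ r8c4=5.
Step 27. [r3c8∈{8}] r3c8 has the single candidate 8, so r3c8=8.
Step 28. [r2c6∈{2}] r2c6 is down to just 2. So r2c6=2.
Step 29. [r7c1∈{8}] only 8 remains possible at r7c1, so r7c1=8.
Step 30. [r5c1∈{3}] r5c1 has the single candidate 3. So r5c1=3.
Step 31. [r2c4∈{3}] r2c4's peers cover all but 3, so r2c4=3.
Step 32. [r3c9∈{4}] nothing but 4 survives at r3c9. So r3c9=4.
Step 33. [r9c4∈{8}] nothing but 8 survives at r9c4. So r9c4=8.
Step 34. [r7c9∈{9}] r7c9 is down to just 9. So r7c9=9.
Step 35. [r5c7∈{7}] r5c7 has the single candidate 7, so r5c7=7.
Step 36. [r5c5∈{4}] r5c5 has the single candidate 4 ⇒ r5c5=4.
Step 37. [r7c8∈{3}] r7c8's peers cover all but 3 ⇒ r7c8=3.
Step 38. [r1c7∈{2}] r1c7 has the single candidate 2, so r1c7=2.
Step 39. [r1c2∈{1}] r1c2 is down to just 1. So r1c2=1.
Step 40. [r2c5∈{7}] r2c5's peers cover all but 7 ⇒ r2c5=7.
Step 41. [r4c6∈{9}] r4c6 has the single candidate 9 ⇒ r4c6=9.
Step 42. [r6c4∈{6}] r6c4 is down to just 6 ⇒ r6c4=6.

Answer: 6 1 9 4 8 5 2 7 3 / 5 4 8 3 7 2 9 6 1 / 7 3 2 9 6 1 5 8 4 / 2 6 7 1 3 9 4 5 8 / 3 9 5 2 4 8 7 1 6 / 4 8 1 6 5 7 3 9 2 / 8 5 6 7 2 4 1 3 9 / 9 2 3 5 1 6 8 4 7 / 1 7 4 8 9 3 6 2 5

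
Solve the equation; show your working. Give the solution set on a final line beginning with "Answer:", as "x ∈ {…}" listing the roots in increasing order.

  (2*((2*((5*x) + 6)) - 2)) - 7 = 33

Step 1. [(2*((2*((5*x) + 6)) - 2)) - 7 = 33] add 7: x sits inside (… - 7). So sub: 2*((2*((5*x) + 6)) - 2) = 40.
Step 2. [2*((2*((5*x) + 6)) - 2) = 40] 2·(inner) — divide through by 2. So div: (2*((5*x) + 6)) - 2 = 20.
Step 3. [(2*((5*x) + 6)) - 2 = 20] common factor 2 (LHS and 20) — divide through ⇒ factor: ((5*x) + 6) - 1 = 10.
Step 4. [((5*x) + 6) - 1 = 10] the outer -1 inverts by adding 1 ⇒ sub: (5*x) + 6 = 11.
Step 5. [(5*x) + 6 = 11] 6 comes off first (subtract 6) ⇒ sub: 5*x = 5.
Step 6. [5*x = 5] divide by the outer 5. So div: x = 1.

Answer: x ∈ {1}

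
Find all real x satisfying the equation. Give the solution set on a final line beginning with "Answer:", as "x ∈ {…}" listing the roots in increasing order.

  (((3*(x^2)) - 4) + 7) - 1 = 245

Step 1. [(((3*(x^2)) - 4) + 7) - 1 = 245] peel the -1: add 1 from each side. So sub: ((3*(x^2)) - 4) + 7 = 246.
Step 2. [((3*(x^2)) - 4) + 7 = 246] peel the +7: subtract 7 from each side. So sub: (3*(x^2)) - 4 = 239.
Step 3. [(3*(x^2)) - 4 = 239] the outer -4 inverts by adding 4, so sub: 3*(x^2) = 243.
Step 4. [3*(x^2) = 243] LHS = 3·(…); ÷3 both sides. So div: x^2 = 81.
Step 5. [x^2 = 81] LHS squared, RHS 81 ≥ 0: apply √ (±), so sqrt: x = 9 or -9.

Answer: x ∈ {-9, 9}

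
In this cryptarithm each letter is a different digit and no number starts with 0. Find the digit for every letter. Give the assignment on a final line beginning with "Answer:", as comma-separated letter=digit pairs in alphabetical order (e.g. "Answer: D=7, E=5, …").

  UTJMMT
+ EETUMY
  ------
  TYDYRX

Step 1. [col 1: T + Y ≡ X (mod 10)] no forcing yet in column 1 (carry-in 0); X=3 is free and consistent — try it. So X=3.
Step 2. [col 1: T + Y ≡ X (mod 10)] no forcing yet in column 1 (carry-in 0); T=8 is free and consistent — try it. So T=8.
Step 3. [col 1: T + Y ≡ X (mod 10)] column 1 reads T+Y+carry(0)=X with T=8, X=3; with digits 3,8 already taken and all letters distinct, the only value for Y is 5. So Y=5.
Step 4. [col 2: M + M ≡ R (mod 10)] R=9 is one option consistent with column 2 (M + M ≡ R (mod 10), carry-in 1) — take it ⇒ R=9.
Step 5. [col 2: M + M ≡ R (mod 10)] in column 2 we have M+M≡R with carry-in 1; given R=9 and digits 3,5,8,9 already taken and all letters distinct, that pins M to 4, so M=4.
Step 6. [col 3: M + U ≡ Y (mod 10)] column 3: given M=4, Y=5, carry-in 0, and digits 3,4,5,8,9 already taken and all letters distinct, M+U≡Y (mod 10) forces U=1 ⇒ U=1.
Step 7. [col 4: J + T ≡ D (mod 10)] column 4: given T=8, carry-in 0, and digits 1,3,4,5,8,9 already taken and all letters distinct, J+T≡D (mod 10) forces D=0, so D=0.
Step 8. [col 4: J + T ≡ D (mod 10)] column 4 reads J+T+carry(0)=D with T=8, D=0; with digits 0,1,3,4,5,8,9 already taken and all letters distinct, the only value for J is 2, so J=2.
Step 9. [col 5: T + E ≡ Y (mod 10)] from column 5 (T=8, Y=5, carry-in 1, digits 0,1,2,3,4,5,8,9 already taken and all letters distinct): E must equal 6. So E=6.

Answer: D=0, E=6, J=2, M=4, R=9, T=8, U=1, X=3, Y=5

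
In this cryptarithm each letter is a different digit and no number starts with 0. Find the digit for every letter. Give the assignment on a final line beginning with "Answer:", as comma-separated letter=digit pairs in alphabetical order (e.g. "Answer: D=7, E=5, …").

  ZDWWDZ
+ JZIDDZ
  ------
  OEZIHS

Step 1. [col 1: Z + Z ≡ S (mod 10)] several values work for Z in column 1 (Z + Z ≡ S (mod 10), carry-in 0); try Z=1 ⇒ Z=1.
Step 2. [col 1: Z + Z ≡ S (mod 10)] from column 1 (Z=1, carry-in 0, digits 1 already taken and all letters distinct): S must equal 2 ⇒ S=2.
Step 3. [col 2: D + D ≡ H (mod 10)] several values work for D in column 2 (D + D ≡ H (mod 10), carry-in 0); try D=3, so D=3.
Step 4. [col 2: D + D ≡ H (mod 10)] from column 2 (D=3, carry-in 0, digits 1,2,3 already taken and all letters distinct): H must equal 6, so H=6.
Step 5. [col 3: W + D ≡ I (mod 10)] column 3 (W + D ≡ I (mod 10), carry-in 0) doesn't pin W yet; pick W=4 and continue ⇒ W=4.
Step 6. [col 3: W + D ≡ I (mod 10)] column 3 reads W+D+carry(0)=I with W=4, D=3; with digits 1,2,3,4,6 already taken and all letters distinct, the only value for I is 7. So I=7.
Step 7. [col 5: D + Z ≡ E (mod 10)] column 5 reads D+Z+carry(1)=E with D=3, Z=1; with digits 1,2,3,4,6,7 already taken and all letters distinct, the only value for E is 5 ⇒ E=5.
Step 8. [col 6: Z + J ≡ O (mod 10)] O=9 is one option consistent with column 6 (Z + J ≡ O (mod 10), carry-in 0) — take it. So O=9.
Step 9. [col 6: Z + J ≡ O (mod 10)] from column 6 (Z=1, O=9, carry-in 0, digits 1,2,3,4,5,6,7,9 already taken and all letters distinct): J must equal 8, so J=8.

Answer: D=3, E=5, H=6, I=7, J=8, O=9, S=2, W=4, Z=1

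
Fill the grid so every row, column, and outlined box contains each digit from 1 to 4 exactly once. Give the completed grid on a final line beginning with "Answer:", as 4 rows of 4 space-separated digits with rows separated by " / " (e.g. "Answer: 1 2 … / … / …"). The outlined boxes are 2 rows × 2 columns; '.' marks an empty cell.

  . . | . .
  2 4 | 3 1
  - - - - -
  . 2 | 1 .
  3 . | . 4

Step 1. [r1c1∈{1}] r1c1 has the single candidate 1. So r1c1=1.
Step 2. [r1c3∈{2,4}] r1c3 is the only open cell in row 1 admitting 4. So r1c3=4.
Step 3. [r1c4∈{2}] r1c4 has the single candidate 2 ⇒ r1c4=2.
Step 4. [r3c4∈{3}] r3c4's peers cover all but 3 ⇒ r3c4=3.
Step 5. [r4c3∈{2}] nothing but 2 survives at r4c3. So r4c3=2.
Step 6. [r1c2∈{3}] nothing but 3 survives at r1c2, so r1c2=3.
Step 7. [r3c1∈{4}] only 4 remains possible at r3c1, so r3c1=4.
Step 8. [r4c2∈{1}] r4c2 has the single candidate 1, so r4c2=1.

Answer: 1 3 4 2 / 2 4 3 1 / 4 2 1 3 / 3 1 2 4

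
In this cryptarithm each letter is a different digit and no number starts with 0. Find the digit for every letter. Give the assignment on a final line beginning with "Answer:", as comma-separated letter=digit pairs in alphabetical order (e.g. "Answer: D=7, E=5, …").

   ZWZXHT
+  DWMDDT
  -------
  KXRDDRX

Step 1. [K] adding two 6-digit numbers gives at most 6+1 digits, and here it does — K is that final carry and must be 1. So K=1.
Step 2. [col 1: T + T ≡ X (mod 10)] column 1 (T + T ≡ X (mod 10), carry-in 0) doesn't pin T yet; pick T=5 and continue. So T=5.
Step 3. [col 1: T + T ≡ X (mod 10)] in column 1 we have T+T≡X with carry-in 0; given T=5 and digits 1,5 already taken and all letters distinct, that pins X to 0, so X=0.
Step 4. [col 2: H + D ≡ R (mod 10)] several values work for H in column 2 (H + D ≡ R (mod 10), carry-in 1); try H=2. So H=2.
Step 5. [col 2: H + D ≡ R (mod 10)] no forcing yet in column 2 (carry-in 1); R=7 is free and consistent — try it, so R=7.
Step 6. [col 2: H + D ≡ R (mod 10)] column 2: given H=2, R=7, carry-in 1, and digits 0,1,2,5,7 already taken and all letters distinct, H+D≡R (mod 10) forces D=4, so D=4.
Step 7. [col 4: Z + M ≡ D (mod 10)] column 4 (Z + M ≡ D (mod 10), carry-in 0) doesn't pin Z yet; pick Z=6 and continue. So Z=6.
Step 8. [col 4: Z + M ≡ D (mod 10)] from column 4 (Z=6, D=4, carry-in 0, digits 0,1,2,4,5,6,7 already taken and all letters distinct): M must equal 8. So M=8.
Step 9. [col 5: W + W ≡ R (mod 10)] in column 5 we have W+W≡R with carry-in 1; given R=7 and digits 0,1,2,4,5,6,7,8 already taken and all letters distinct, that pins W to 3, so W=3.

Answer: D=4, H=2, K=1, M=8, R=7, T=5, W=3, X=0, Z=6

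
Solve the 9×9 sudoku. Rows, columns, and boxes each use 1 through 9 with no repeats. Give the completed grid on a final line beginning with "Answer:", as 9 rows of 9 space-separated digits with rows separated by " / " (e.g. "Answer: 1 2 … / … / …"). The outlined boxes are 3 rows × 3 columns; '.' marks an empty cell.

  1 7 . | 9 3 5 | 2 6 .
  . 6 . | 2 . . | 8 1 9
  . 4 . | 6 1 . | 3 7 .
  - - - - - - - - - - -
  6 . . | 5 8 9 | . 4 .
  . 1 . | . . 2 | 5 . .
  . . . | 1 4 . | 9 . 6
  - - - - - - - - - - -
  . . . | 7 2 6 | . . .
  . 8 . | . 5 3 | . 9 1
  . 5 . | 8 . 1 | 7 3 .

Step 1. [r5c8∈{8}] only 8 remains possible at r5c8, so r5c8=8.
Step 2. [r7c7∈{4}] r7c7 is down to just 4 ⇒ r7c7=4.
Step 3. [r7c2∈{3,9}] across col 2, 9 lands solely at r7c2, so r7c2=9.
Step 4. [r6c8∈{2}] r6c8's peers cover all but 2. So r6c8=2.
Step 5. [r6c2∈{3}] r6c2 is down to just 3, so r6c2=3.
Step 6. [r6c6∈{7}] r6c6 is down to just 7, so r6c6=7.
Step 7. [r9c3∈{2,4,6}] r9c3 is the only open cell in row 9 admitting 6, so r9c3=6.
Step 8. [r9c1∈{2,4}] r9c1 is the only open cell in row 9 admitting 4, so r9c1=4.
Step 9. [r3c9∈{5}] r3c9's peers cover all but 5 ⇒ r3c9=5.
Step 10. [r1c3∈{8}] only 8 remains possible at r1c3. So r1c3=8.
Step 11. [r6c3∈{5}] r6c3 is down to just 5. So r6c3=5.
Step 12. [r2c3∈{3}] r2c3's peers cover all but 3, so r2c3=3.
Step 13. [r5c3∈{4,7,9}] in row 5, 4 fits only at r5c3, so r5c3=4.
Step 14. [r5c1∈{7,9}] 9 has one home in row 5: r5c1. So r5c1=9.
Step 15. [r4c3∈{2,7}] box 4 places 7 nowhere but r4c3 ⇒ r4c3=7.
Step 16. [r8c3∈{2}] only 2 remains possible at r8c3. So r8c3=2.
Step 17. [r4c9∈{3}] r4c9's peers cover all but 3 ⇒ r4c9=3.
Step 18. [r7c3∈{1}] r7c3 has the single candidate 1 ⇒ r7c3=1.
Step 19. [r7c8∈{5}] only 5 remains possible at r7c8 ⇒ r7c8=5.
Step 20. [r5c9∈{7}] nothing but 7 survives at r5c9 ⇒ r5c9=7.
Step 21. [r1c9∈{4}] only 4 remains possible at r1c9, so r1c9=4.
Step 22. [r2c6∈{4}] nothing but 4 survives at r2c6. So r2c6=4.
Step 23. [r5c4∈{3}] r5c4 is down to just 3 ⇒ r5c4=3.
Step 24. [r9c9∈{2}] r9c9's peers cover all but 2 ⇒ r9c9=2.
Step 25. [r3c6∈{8}] r3c6's peers cover all but 8. So r3c6=8.
Step 26. [r3c3∈{9}] r3c3's peers cover all but 9. So r3c3=9.
Step 27. [r6c1∈{8}] nothing but 8 survives at r6c1. So r6c1=8.
Step 28. [r2c5∈{7}] r2c5 has the single candidate 7 ⇒ r2c5=7.
Step 29. [r4c7∈{1}] r4c7 has the single candidate 1. So r4c7=1.
Step 30. [r8c4∈{4}] only 4 remains possible at r8c4, so r8c4=4.
Step 31. [r9c5∈{9}] r9c5's peers cover all but 9, so r9c5=9.
Step 32. [r3c1∈{2}] r3c1's peers cover all but 2 ⇒ r3c1=2.
Step 33. [r4c2∈{2}] r4c2 has the single candidate 2. So r4c2=2.
Step 34. [r5c5∈{6}] nothing but 6 survives at r5c5. So r5c5=6.
Step 35. [r7c9∈{8}] nothing but 8 survives at r7c9. So r7c9=8.
Step 36. [r8c7∈{6}] r8c7 has the single candidate 6. So r8c7=6.
Step 37. [r8c1∈{7}] r8c1 is down to just 7 ⇒ r8c1=7.
Step 38. [r2c1∈{5}] r2c1 is down to just 5. So r2c1=5.
Step 39. [r7c1∈{3}] r7c1 is down to just 3, so r7c1=3.

Answer: 1 7 8 9 3 5 2 6 4 / 5 6 3 2 7 4 8 1 9 / 2 4 9 6 1 8 3 7 5 / 6 2 7 5 8 9 1 4 3 / 9 1 4 3 6 2 5 8 7 / 8 3 5 1 4 7 9 2 6 / 3 9 1 7 2 6 4 5 8 / 7 8 2 4 5 3 6 9 1 / 4 5 6 8 9 1 7 3 2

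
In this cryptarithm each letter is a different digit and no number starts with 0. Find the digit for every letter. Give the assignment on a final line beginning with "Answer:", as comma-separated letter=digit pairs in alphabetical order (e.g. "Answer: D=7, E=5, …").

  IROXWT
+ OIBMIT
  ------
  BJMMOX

Step 1. [col 1: T + T ≡ X (mod 10)] column 1 (T + T ≡ X (mod 10), carry-in 0) doesn't pin X yet; pick X=0 and continue, so X=0.
Step 2. [col 1: T + T ≡ X (mod 10)] in column 1 we have T+T≡X with carry-in 0; given X=0 and digits 0 already taken and all letters distinct, that pins T to 5 ⇒ T=5.
Step 3. [col 2: W + I ≡ O (mod 10)] no forcing yet in column 2 (carry-in 1); I=1 is free and consistent — try it. So I=1.
Step 4. [col 2: W + I ≡ O (mod 10)] column 2 (W + I ≡ O (mod 10), carry-in 1) doesn't pin W yet; pick W=6 and continue ⇒ W=6.
Step 5. [col 2: W + I ≡ O (mod 10)] column 2: given W=6, I=1, carry-in 1, and digits 0,1,5,6 already taken and all letters distinct, W+I≡O (mod 10) forces O=8. So O=8.
Step 6. [col 3: X + M ≡ M (mod 10)] no forcing yet in column 3 (carry-in 0); M=7 is free and consistent — try it, so M=7.
Step 7. [col 4: O + B ≡ M (mod 10)] from column 4 (O=8, M=7, carry-in 0, digits 0,1,5,6,7,8 already taken and all letters distinct): B must equal 9, so B=9.
Step 8. [col 5: R + I ≡ J (mod 10)] column 5 reads R+I+carry(1)=J with I=1; with digits 0,1,5,6,7,8,9 already taken and all letters distinct, the only value for J is 4 ⇒ J=4.
Step 9. [col 5: R + I ≡ J (mod 10)] column 5: given I=1, J=4, carry-in 1, and digits 0,1,4,5,6,7,8,9 already taken and all letters distinct, R+I≡J (mod 10) forces R=2, so R=2.

Answer: B=9, I=1, J=4, M=7, O=8, R=2, T=5, W=6, X=0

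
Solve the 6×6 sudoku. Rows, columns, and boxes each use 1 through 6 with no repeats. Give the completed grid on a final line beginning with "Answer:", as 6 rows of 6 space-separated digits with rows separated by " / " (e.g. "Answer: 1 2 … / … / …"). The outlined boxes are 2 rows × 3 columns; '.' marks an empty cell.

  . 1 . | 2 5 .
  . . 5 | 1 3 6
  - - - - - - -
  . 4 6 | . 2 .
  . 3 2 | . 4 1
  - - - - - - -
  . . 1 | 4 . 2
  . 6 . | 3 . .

Step 1. [r2c1∈{2,4}] 4 has one home in row 2: r2c1. So r2c1=4.
Step 2. [r4c1∈{5}] only 5 remains possible at r4c1, so r4c1=5.
Step 3. [r3c6∈{3,5}] 3 has one home in row 3: r3c6, so r3c6=3.
Step 4. [r5c1∈{3}] r5c1 is down to just 3. So r5c1=3.
Step 5. [r6c1∈{2}] r6c1 has the single candidate 2, so r6c1=2.
Step 6. [r2c2∈{2}] nothing but 2 survives at r2c2 ⇒ r2c2=2.
Step 7. [r1c3∈{3}] r1c3 is down to just 3 ⇒ r1c3=3.
Step 8. [r1c6∈{4}] only 4 remains possible at r1c6 ⇒ r1c6=4.
Step 9. [r6c5∈{1}] r6c5's peers cover all but 1, so r6c5=1.
Step 10. [r5c2∈{5}] r5c2 is down to just 5, so r5c2=5.
Step 11. [r6c3∈{4}] nothing but 4 survives at r6c3, so r6c3=4.
Step 12. [r3c1∈{1}] r3c1 has the single candidate 1, so r3c1=1.
Step 13. [r6c6∈{5}] r6c6's peers cover all but 5, so r6c6=5.
Step 14. [r5c5∈{6}] r5c5 has the single candidate 6, so r5c5=6.
Step 15. [r4c4∈{6}] r4c4 has the single candidate 6 ⇒ r4c4=6.
Step 16. [r3c4∈{5}] r3c4 is down to just 5, so r3c4=5.
Step 17. [r1c1∈{6}] r1c1's peers cover all but 6, so r1c1=6.

Answer: 6 1 3 2 5 4 / 4 2 5 1 3 6 / 1 4 6 5 2 3 / 5 3 2 6 4 1 / 3 5 1 4 6 2 / 2 6 4 3 1 5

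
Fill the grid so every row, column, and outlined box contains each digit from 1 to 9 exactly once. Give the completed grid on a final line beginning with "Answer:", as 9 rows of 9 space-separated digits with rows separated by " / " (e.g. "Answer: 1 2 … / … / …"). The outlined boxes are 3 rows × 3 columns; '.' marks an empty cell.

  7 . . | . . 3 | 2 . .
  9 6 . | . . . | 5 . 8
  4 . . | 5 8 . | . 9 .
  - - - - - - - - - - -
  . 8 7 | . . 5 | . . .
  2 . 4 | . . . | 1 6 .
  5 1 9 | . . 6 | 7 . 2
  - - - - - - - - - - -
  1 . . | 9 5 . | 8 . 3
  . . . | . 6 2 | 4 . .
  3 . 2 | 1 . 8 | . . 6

Step 1. [r4c5∈{1,2,3,4,9}] 1 has one home in row 4: r4c5, so r4c5=1.
Step 2. [r8c4∈{3,7}] row 8 places 3 nowhere but r8c4 ⇒ r8c4=3.
Step 3. [r1c2∈{5}] r1c2 is down to just 5, so r1c2=5.
Step 4. [r2c5∈{2,4,7}] in col 5, 2 fits only at r2c5 ⇒ r2c5=2.
Step 5. [r5c6∈{7,9}] in col 6, 9 fits only at r5c6, so r5c6=9.
Step 6. [r6c8∈{3,4,8}] col 8 places 8 nowhere but r6c8, so r6c8=8.
Step 7. [r6c4∈{4}] nothing but 4 survives at r6c4 ⇒ r6c4=4.
Step 8. [r2c4∈{7}] nothing but 7 survives at r2c4. So r2c4=7.
Step 9. [r7c6∈{4,7}] r7c6 is the only open cell in col 6 admitting 7 ⇒ r7c6=7.
Step 10. [r9c8∈{5,7}] row 9 places 5 nowhere but r9c8 ⇒ r9c8=5.
Step 11. [r3c6∈{1}] r3c6 is down to just 1. So r3c6=1.
Step 12. [r9c7∈{9}] only 9 remains possible at r9c7. So r9c7=9.
Step 13. [r3c3∈{3}] r3c3 has the single candidate 3, so r3c3=3.
Step 14. [r8c8∈{1,7}] across col 8, 7 lands solely at r8c8. So r8c8=7.
Step 15. [r2c8∈{1,3,4}] across row 2, 3 lands solely at r2c8 ⇒ r2c8=3.
Step 16. [r1c8∈{1,4}] in col 8, 1 fits only at r1c8, so r1c8=1.
Step 17. [r9c5∈{4}] r9c5's peers cover all but 4. So r9c5=4.
Step 18. [r4c8∈{4}] r4c8 is down to just 4 ⇒ r4c8=4.
Step 19. [r5c2∈{3}] only 3 remains possible at r5c2 ⇒ r5c2=3.
Step 20. [r1c3∈{8}] r1c3 is down to just 8, so r1c3=8.
Step 21. [r5c9∈{5}] nothing but 5 survives at r5c9 ⇒ r5c9=5.
Step 22. [r1c5∈{9}] nothing but 9 survives at r1c5, so r1c5=9.
Step 23. [r9c2∈{7}] r9c2's peers cover all but 7. So r9c2=7.
Step 24. [r5c4∈{8}] r5c4 is down to just 8, so r5c4=8.
Step 25. [r8c3∈{5}] r8c3 has the single candidate 5 ⇒ r8c3=5.
Step 26. [r2c3∈{1}] r2c3's peers cover all but 1. So r2c3=1.
Step 27. [r8c1∈{8}] r8c1's peers cover all but 8 ⇒ r8c1=8.
Step 28. [r3c7∈{6}] r3c7's peers cover all but 6 ⇒ r3c7=6.
Step 29. [r7c3∈{6}] nothing but 6 survives at r7c3. So r7c3=6.
Step 30. [r6c5∈{3}] r6c5 has the single candidate 3 ⇒ r6c5=3.
Step 31. [r5c5∈{7}] r5c5 is down to just 7. So r5c5=7.
Step 32. [r4c1∈{6}] only 6 remains possible at r4c1 ⇒ r4c1=6.
Step 33. [r3c2∈{2}] r3c2's peers cover all but 2 ⇒ r3c2=2.
Step 34. [r7c8∈{2}] nothing but 2 survives at r7c8, so r7c8=2.
Step 35. [r1c9∈{4}] r1c9 is down to just 4, so r1c9=4.
Step 36. [r1c4∈{6}] r1c4 has the single candidate 6 ⇒ r1c4=6.
Step 37. [r4c4∈{2}] r4c4 has the single candidate 2. So r4c4=2.
Step 38. [r3c9∈{7}] r3c9 has the single candidate 7, so r3c9=7.
Step 39. [r7c2∈{4}] r7c2's peers cover all but 4 ⇒ r7c2=4.
Step 40. [r4c9∈{9}] nothing but 9 survives at r4c9, so r4c9=9.
Step 41. [r8c2∈{9}] r8c2's peers cover all but 9 ⇒ r8c2=9.
Step 42. [r4c7∈{3}] r4c7 has the single candidate 3 ⇒ r4c7=3.
Step 43. [r8c9∈{1}] r8c9 has the single candidate 1, so r8c9=1.
Step 44. [r2c6∈{4}] r2c6 is down to just 4. So r2c6=4.

Answer: 7 5 8 6 9 3 2 1 4 / 9 6 1 7 2 4 5 3 8 / 4 2 3 5 8 1 6 9 7 / 6 8 7 2 1 5 3 4 9 / 2 3 4 8 7 9 1 6 5 / 5 1 9 4 3 6 7 8 2 / 1 4 6 9 5 7 8 2 3 / 8 9 5 3 6 2 4 7 1 / 3 7 2 1 4 8 9 5 6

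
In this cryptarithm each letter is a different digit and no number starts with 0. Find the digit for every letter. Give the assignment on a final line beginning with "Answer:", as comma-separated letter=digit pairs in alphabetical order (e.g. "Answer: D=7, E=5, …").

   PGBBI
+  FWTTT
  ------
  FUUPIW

Step 1. [col 1: I + T ≡ W (mod 10)] no forcing yet in column 1 (carry-in 0); W=4 is free and consistent — try it. So W=4.
Step 2. [col 1: I + T ≡ W (mod 10)] column 1 (I + T ≡ W (mod 10), carry-in 0) doesn't pin I yet; pick I=9 and continue. So I=9.
Step 3. [col 1: I + T ≡ W (mod 10)] column 1: given I=9, W=4, carry-in 0, and digits 4,9 already taken and all letters distinct, I+T≡W (mod 10) forces T=5 ⇒ T=5.
Step 4. [F] adding two 5-digit numbers gives at most 5+1 digits, and here it does — F is that final carry and must be 1. So F=1.
Step 5. [col 2: B + T ≡ I (mod 10)] in column 2 we have B+T≡I with carry-in 1; given T=5, I=9 and digits 1,4,5,9 already taken and all letters distinct, that pins B to 3, so B=3.
Step 6. [col 3: B + T ≡ P (mod 10)] from column 3 (B=3, T=5, carry-in 0, digits 1,3,4,5,9 already taken and all letters distinct): P must equal 8 ⇒ P=8.
Step 7. [col 4: G + W ≡ U (mod 10)] column 4 (G + W ≡ U (mod 10), carry-in 0) doesn't pin G yet; pick G=6 and continue ⇒ G=6.
Step 8. [col 4: G + W ≡ U (mod 10)] column 4 reads G+W+carry(0)=U with G=6, W=4; with digits 1,3,4,5,6,8,9 already taken and all letters distinct, the only value for U is 0, so U=0.

Answer: B=3, F=1, G=6, I=9, P=8, T=5, U=0, W=4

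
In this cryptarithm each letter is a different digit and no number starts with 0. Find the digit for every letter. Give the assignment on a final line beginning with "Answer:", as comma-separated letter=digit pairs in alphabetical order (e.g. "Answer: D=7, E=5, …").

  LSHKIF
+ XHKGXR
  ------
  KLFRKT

Step 1. [col 1: F + R ≡ T (mod 10)] several values work for F in column 1 (F + R ≡ T (mod 10), carry-in 0); try F=3. So F=3.
Step 2. [col 1: F + R ≡ T (mod 10)] several values work for R in column 1 (F + R ≡ T (mod 10), carry-in 0); try R=7, so R=7.
Step 3. [col 1: F + R ≡ T (mod 10)] from column 1 (F=3, R=7, carry-in 0, digits 3,7 already taken and all letters distinct): T must equal 0, so T=0.
Step 4. [col 2: I + X ≡ K (mod 10)] no forcing yet in column 2 (carry-in 1); K=8 is free and consistent — try it ⇒ K=8.
Step 5. [col 2: I + X ≡ K (mod 10)] X=2 is one option consistent with column 2 (I + X ≡ K (mod 10), carry-in 1) — take it. So X=2.
Step 6. [col 2: I + X ≡ K (mod 10)] in column 2 we have I+X≡K with carry-in 1; given X=2, K=8 and digits 0,2,3,7,8 already taken and all letters distinct, that pins I to 5. So I=5.
Step 7. [col 3: K + G ≡ R (mod 10)] from column 3 (K=8, R=7, carry-in 0, digits 0,2,3,5,7,8 already taken and all letters distinct): G must equal 9 ⇒ G=9.
Step 8. [col 4: H + K ≡ F (mod 10)] column 4 reads H+K+carry(1)=F with K=8, F=3; with digits 0,2,3,5,7,8,9 already taken and all letters distinct, the only value for H is 4. So H=4.
Step 9. [col 5: S + H ≡ L (mod 10)] L=6 is one option consistent with column 5 (S + H ≡ L (mod 10), carry-in 1) — take it, so L=6.
Step 10. [col 5: S + H ≡ L (mod 10)] column 5 reads S+H+carry(1)=L with H=4, L=6; with digits 0,2,3,4,5,6,7,8,9 already taken and all letters distinct, the only value for S is 1 ⇒ S=1.

Answer: F=3, G=9, H=4, I=5, K=8, L=6, R=7, S=1, T=0, X=2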